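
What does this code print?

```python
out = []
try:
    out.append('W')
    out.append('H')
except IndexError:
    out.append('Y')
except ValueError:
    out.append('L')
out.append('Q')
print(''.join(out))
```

Execution trace: 'W' (try body) → 'H' (try body, no exception) → 'Q' (after the try/except). Output: WHQ

Answer: WHQ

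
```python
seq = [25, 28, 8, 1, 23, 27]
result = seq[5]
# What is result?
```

Trace:
`seq = [25, 28, 8, 1, 23, 27]` → seq = [25, 28, 8, 1, 23, 27]
`result = seq[5]` → result = 27
So result = 27

Answer: 27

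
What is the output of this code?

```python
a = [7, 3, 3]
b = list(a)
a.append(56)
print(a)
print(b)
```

Key concept: list() constructor creates copy.
Step by step:
`a = [7, 3, 3]` → a = [7, 3, 3]
`b = list(a)` → b = [7, 3, 3]
`a.append(56)` → a = [7, 3, 3, 56]
`print(a)` → prints [7, 3, 3, 56]
`print(b)` → prints [7, 3, 3]

Answer:
[7, 3, 3, 56]
[7, 3, 3]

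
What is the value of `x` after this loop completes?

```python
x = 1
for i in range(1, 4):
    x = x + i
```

Start at 1, add 1 through 3
`x` takes the values: 1 → 2 → 4 → 7

Answer: 7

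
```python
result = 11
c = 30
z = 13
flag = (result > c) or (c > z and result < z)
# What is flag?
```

Trace:
`result = 11` → result = 11
`c = 30` → c = 30
`z = 13` → z = 13
`flag = (result > c) or (c > z and result < z)` → flag = True
So flag = True

Answer: True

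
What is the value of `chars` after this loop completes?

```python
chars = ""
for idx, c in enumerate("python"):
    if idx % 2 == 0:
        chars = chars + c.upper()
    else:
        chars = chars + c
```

Uppercase even positions in 'python'
`chars` takes the values: "" → "P" → "Py" → "PyT" → "PyTh" → "PyThO" → "PyThOn"

Answer: "PyThOn"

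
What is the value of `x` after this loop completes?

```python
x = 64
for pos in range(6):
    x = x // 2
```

Halve 6 times: 64 // 2^6 = 1
`x` takes the values: 64 → 32 → 16 → 8 → 4 → 2 → 1

Answer: 1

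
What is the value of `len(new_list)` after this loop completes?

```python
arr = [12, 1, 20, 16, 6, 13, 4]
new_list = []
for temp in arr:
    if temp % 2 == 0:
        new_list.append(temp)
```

Count even numbers in [12, 1, 20, 16, 6, 13, 4]
`new_list` takes the values: [] → [12] → [12, 20] → [12, 20, 16] → [12, 20, 16, 6] → [12, 20, 16, 6, 4]
So `len(new_list)` = 5

Answer: 5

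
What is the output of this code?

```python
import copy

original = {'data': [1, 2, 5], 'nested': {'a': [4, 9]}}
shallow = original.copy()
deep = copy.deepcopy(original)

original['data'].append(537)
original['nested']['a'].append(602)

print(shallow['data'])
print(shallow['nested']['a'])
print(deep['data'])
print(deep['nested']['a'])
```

Key concept: comparing shallow vs deep copy.
Step by step:
`original = {'data': [1, 2, 5], 'nested': {'a': [4, 9]}}` → original = {'data': [1, 2, 5], 'nested': {'a': [4, 9]}}
`shallow = original.copy()` → shallow = {'data': [1, 2, 5], 'nested': {'a': [4, 9]}}
`deep = copy.deepcopy(original)` → deep = {'data': [1, 2, 5], 'nested': {'a': [4, 9]}}
`original['data'].append(537)` → original = {'data': [1, 2, 5, 537], 'nested': {'a': [4, 9]}}; shallow = {'data': [1, 2, 5, 537], 'nested': {'a': [4, 9]}}
`original['nested']['a'].append(602)` → original = {'data': [1, 2, 5, 537], 'nested': {'a': [4, 9, 602]}}; shallow = {'data': [1, 2, 5, 537], 'nested': {'a': [4, 9, 602]}}
`print(shallow['data'])` → prints [1, 2, 5, 537]
`print(shallow['nested']['a'])` → prints [4, 9, 602]
`print(deep['data'])` → prints [1, 2, 5]
`print(deep['nested']['a'])` → prints [4, 9]

Answer:
[1, 2, 5, 537]
[4, 9, 602]
[1, 2, 5]
[4, 9]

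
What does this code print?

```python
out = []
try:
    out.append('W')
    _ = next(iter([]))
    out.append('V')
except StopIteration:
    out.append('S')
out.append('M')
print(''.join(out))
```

Execution trace: 'W' (try body) → 'S' (except StopIteration) → 'M' (after the try/except). Output: WSM

Answer: WSM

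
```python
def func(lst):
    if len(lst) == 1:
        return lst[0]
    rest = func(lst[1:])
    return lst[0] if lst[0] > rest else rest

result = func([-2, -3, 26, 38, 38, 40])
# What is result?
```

Recursive max over [-2, -3, 26, 38, 38, 40] = 40

Answer: 40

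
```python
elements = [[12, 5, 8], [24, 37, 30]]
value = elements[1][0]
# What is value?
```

Trace:
`elements = [[12, 5, 8], [24, 37, 30]]` → elements = [[12, 5, 8], [24, 37, 30]]
`value = elements[1][0]` → value = 24
So value = 24

Answer: 24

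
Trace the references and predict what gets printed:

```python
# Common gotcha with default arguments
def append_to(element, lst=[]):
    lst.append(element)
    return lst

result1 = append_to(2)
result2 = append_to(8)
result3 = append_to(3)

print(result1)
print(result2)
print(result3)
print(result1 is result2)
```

Key concept: mutable default argument gotcha.
Step by step:
`result1 = append_to(2)` → result1 = [2]
`result2 = append_to(8)` → result1 = [2, 8] (same object as result2); result2 = [2, 8] (same object as result1)
`result3 = append_to(3)` → result1 = [2, 8, 3] (same object as result2, result3); result2 = [2, 8, 3] (same object as result1, result3); result3 = [2, 8, 3] (same object as result1, result2)
`print(result1)` → prints [2, 8, 3]
`print(result2)` → prints [2, 8, 3]
`print(result3)` → prints [2, 8, 3]
`print(result1 is result2)` → prints True

Answer:
[2, 8, 3]
[2, 8, 3]
[2, 8, 3]
True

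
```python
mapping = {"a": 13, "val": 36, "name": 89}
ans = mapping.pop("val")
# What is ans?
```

Trace:
`mapping = {"a": 13, "val": 36, "name": 89}` → mapping = {'a': 13, 'val': 36, 'name': 89}
`ans = mapping.pop("val")` → mapping = {'a': 13, 'name': 89}; ans = 36
So ans = 36

Answer: 36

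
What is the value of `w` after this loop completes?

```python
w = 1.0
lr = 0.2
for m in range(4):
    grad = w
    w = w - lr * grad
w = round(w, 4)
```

Gradient descent: w = 1.0 * (1 - 0.2)^4
`w` takes the values: 1.0 → 0.8 → 0.64 → 0.512 → 0.4096

Answer: 0.4096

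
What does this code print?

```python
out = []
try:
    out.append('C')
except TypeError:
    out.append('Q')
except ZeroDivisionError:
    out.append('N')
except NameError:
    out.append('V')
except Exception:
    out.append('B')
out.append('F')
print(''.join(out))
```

Execution trace: 'C' (try body, no exception) → 'F' (after the try/except). Output: CF

Answer: CF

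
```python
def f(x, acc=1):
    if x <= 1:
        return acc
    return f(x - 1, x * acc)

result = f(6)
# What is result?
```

Accumulator trace (n, acc): (6, 1) -> (5, 6) -> (4, 30) -> (3, 120) -> (2, 360) -> (1, 720) -> return 720

Answer: 720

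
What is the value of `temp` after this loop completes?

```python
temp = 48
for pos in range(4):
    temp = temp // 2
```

Halve 4 times: 48 // 2^4 = 3
`temp` takes the values: 48 → 24 → 12 → 6 → 3

Answer: 3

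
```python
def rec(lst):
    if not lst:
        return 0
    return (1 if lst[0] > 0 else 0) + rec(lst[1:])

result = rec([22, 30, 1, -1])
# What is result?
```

Count of positive elements in [22, 30, 1, -1] = 3

Answer: 3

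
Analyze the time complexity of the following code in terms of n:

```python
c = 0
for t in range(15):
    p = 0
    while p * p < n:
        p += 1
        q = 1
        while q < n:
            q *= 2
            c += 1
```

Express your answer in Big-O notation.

Each loop level contributes: 1 × √n × log n. Multiplying the contributions gives O(√n log n).

Answer: O(√n log n)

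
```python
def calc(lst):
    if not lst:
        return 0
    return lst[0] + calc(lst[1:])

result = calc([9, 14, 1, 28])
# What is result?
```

9 + 14 + 1 + 28 + 0 = 52

Answer: 52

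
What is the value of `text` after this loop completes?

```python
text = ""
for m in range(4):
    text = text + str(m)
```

Concatenate digits 0 to 3
`text` takes the values: "" → "0" → "01" → "012" → "0123"

Answer: "0123"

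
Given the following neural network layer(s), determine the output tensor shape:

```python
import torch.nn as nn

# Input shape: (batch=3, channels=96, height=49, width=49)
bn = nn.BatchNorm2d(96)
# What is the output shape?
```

Input: (3, 96, 49, 49) -> Output: (3, 96, 49, 49)

Answer: (3, 96, 49, 49)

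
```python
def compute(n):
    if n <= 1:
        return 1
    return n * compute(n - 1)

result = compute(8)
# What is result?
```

compute(8) = 8 * 7 * 6 * 5 * 4 * 3 * 2 * 1 = 40320

Answer: 40320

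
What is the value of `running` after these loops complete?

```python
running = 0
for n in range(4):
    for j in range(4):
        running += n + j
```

Sum of all n+j for n,j in 4x4
`running` takes the values: 0 → 1 → 3 → 6 → 7 → 9 → 12 → 16 → 18 → 21 → 25 → 30 → 33 → 37 → 42 → 48

Answer: 48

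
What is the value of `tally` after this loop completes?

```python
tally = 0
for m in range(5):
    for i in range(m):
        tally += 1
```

Triangle number: 0+1+2+...+4
`tally` takes the values: 0 → 1 → 2 → 3 → 4 → 5 → 6 → 7 → 8 → 9 → 10

Answer: 10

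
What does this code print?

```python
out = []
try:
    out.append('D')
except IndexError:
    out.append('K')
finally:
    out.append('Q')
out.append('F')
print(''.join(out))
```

Execution trace: 'D' (try body, no exception) → 'Q' (finally) → 'F' (after the try/except). Output: DQF

Answer: DQF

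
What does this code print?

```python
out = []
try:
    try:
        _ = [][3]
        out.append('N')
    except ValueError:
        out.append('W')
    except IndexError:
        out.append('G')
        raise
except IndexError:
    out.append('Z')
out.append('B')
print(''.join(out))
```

Execution trace: 'G' (inner except IndexError) → 'Z' (outer except IndexError) → 'B' (after the try/except). Output: GZB

Answer: GZB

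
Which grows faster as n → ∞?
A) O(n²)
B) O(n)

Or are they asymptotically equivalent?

O(n²) vs O(n): Higher order terms dominate.

Answer: A) O(n²) grows faster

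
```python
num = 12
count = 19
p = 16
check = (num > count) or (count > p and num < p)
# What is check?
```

Trace:
`num = 12` → num = 12
`count = 19` → count = 19
`p = 16` → p = 16
`check = (num > count) or (count > p and num < p)` → check = True
So check = True

Answer: True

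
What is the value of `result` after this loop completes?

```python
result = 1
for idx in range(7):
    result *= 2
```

2^7 = 128
`result` takes the values: 1 → 2 → 4 → 8 → 16 → 32 → 64 → 128

Answer: 128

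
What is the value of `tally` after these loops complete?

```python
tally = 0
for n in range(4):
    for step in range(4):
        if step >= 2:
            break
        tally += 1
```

Inner breaks at 2, outer runs 4 times
`tally` takes the values: 0 → 1 → 2 → 3 → 4 → 5 → 6 → 7 → 8

Answer: 8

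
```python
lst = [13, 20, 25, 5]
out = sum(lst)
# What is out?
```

Trace:
`lst = [13, 20, 25, 5]` → lst = [13, 20, 25, 5]
`out = sum(lst)` → out = 63
So out = 63

Answer: 63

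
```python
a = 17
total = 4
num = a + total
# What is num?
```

Trace:
`a = 17` → a = 17
`total = 4` → total = 4
`num = a + total` → num = 21
So num = 21

Answer: 21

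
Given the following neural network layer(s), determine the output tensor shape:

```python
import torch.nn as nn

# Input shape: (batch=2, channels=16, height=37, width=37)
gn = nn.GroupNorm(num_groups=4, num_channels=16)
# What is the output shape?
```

Input: (2, 16, 37, 37) -> Output: (2, 16, 37, 37)

Answer: (2, 16, 37, 37)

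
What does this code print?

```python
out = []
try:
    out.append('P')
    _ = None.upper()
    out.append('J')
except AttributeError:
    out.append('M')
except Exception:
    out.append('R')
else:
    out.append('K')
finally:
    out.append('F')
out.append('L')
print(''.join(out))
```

Execution trace: 'P' (try body) → 'M' (except AttributeError) → 'F' (finally) → 'L' (after the try/except). Output: PMFL

Answer: PMFL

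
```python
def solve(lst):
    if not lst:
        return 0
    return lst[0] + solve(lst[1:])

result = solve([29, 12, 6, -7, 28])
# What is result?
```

29 + 12 + 6 + (-7) + 28 + 0 = 68

Answer: 68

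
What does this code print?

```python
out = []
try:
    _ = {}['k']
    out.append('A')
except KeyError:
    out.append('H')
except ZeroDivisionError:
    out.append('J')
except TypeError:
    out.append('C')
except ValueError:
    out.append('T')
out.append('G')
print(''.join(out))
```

Execution trace: 'H' (except KeyError) → 'G' (after the try/except). Output: HG

Answer: HG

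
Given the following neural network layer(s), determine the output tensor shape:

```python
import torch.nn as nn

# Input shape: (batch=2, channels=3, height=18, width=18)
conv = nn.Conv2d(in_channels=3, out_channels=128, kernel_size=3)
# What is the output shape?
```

Input: (2, 3, 18, 18) -> Output: (2, 128, 16, 16)

Answer: (2, 128, 16, 16)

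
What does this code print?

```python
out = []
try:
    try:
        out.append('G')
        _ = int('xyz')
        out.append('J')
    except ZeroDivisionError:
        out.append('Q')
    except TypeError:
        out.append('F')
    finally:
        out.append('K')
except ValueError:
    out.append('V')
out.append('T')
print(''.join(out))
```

Execution trace: 'G' (inner try body) → 'K' (inner finally) → 'V' (outer except ValueError) → 'T' (after the try/except). Output: GKVT

Answer: GKVT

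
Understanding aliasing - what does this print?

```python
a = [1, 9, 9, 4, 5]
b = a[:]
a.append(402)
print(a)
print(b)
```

Key concept: slice [:] creates copy.
Step by step:
`a = [1, 9, 9, 4, 5]` → a = [1, 9, 9, 4, 5]
`b = a[:]` → b = [1, 9, 9, 4, 5]
`a.append(402)` → a = [1, 9, 9, 4, 5, 402]
`print(a)` → prints [1, 9, 9, 4, 5, 402]
`print(b)` → prints [1, 9, 9, 4, 5]

Answer:
[1, 9, 9, 4, 5, 402]
[1, 9, 9, 4, 5]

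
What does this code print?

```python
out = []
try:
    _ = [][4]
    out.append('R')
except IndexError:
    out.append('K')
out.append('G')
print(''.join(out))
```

Execution trace: 'K' (except IndexError) → 'G' (after the try/except). Output: KG

Answer: KG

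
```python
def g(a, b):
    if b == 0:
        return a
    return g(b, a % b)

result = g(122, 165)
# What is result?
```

g(122, 165) -> g(165, 122) -> g(122, 43) -> g(43, 36) -> g(36, 7) -> g(7, 1) -> g(1, 0) -> 1

Answer: 1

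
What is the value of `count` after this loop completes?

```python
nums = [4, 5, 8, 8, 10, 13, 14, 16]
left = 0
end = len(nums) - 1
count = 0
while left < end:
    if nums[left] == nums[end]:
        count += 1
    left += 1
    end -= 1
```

Count matching pairs from ends
`count` takes the values: 0

Answer: 0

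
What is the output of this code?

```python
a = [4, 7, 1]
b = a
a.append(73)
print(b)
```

Key concept: basic list aliasing.
Step by step:
`a = [4, 7, 1]` → a = [4, 7, 1]
`b = a` → b = [4, 7, 1] (same object as a)
`a.append(73)` → a = [4, 7, 1, 73] (same object as b); b = [4, 7, 1, 73] (same object as a)
`print(b)` → prints [4, 7, 1, 73]

Answer: [4, 7, 1, 73]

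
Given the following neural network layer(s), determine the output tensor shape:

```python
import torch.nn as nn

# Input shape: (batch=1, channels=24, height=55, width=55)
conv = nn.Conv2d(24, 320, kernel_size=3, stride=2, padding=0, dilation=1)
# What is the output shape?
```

Input: (1, 24, 55, 55) -> Output: (1, 320, 27, 27)

Answer: (1, 320, 27, 27)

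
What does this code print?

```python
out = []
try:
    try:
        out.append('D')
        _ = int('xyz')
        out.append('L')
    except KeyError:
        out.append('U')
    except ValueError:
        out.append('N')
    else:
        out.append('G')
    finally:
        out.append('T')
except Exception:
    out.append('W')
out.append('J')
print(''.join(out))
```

Execution trace: 'D' (inner try body) → 'N' (inner except ValueError) → 'T' (inner finally) → 'J' (after the try/except). Output: DNTJ

Answer: DNTJ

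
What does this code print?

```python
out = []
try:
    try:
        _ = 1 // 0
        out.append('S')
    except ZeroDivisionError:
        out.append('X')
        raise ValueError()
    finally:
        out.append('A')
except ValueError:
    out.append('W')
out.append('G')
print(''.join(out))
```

Execution trace: 'X' (inner except ZeroDivisionError) → 'A' (inner finally) → 'W' (outer except ValueError) → 'G' (after the try/except). Output: XAWG

Answer: XAWG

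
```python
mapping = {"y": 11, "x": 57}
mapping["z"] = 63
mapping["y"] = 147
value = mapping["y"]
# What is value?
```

Trace:
`mapping = {"y": 11, "x": 57}` → mapping = {'y': 11, 'x': 57}
`mapping["z"] = 63` → mapping = {'y': 11, 'x': 57, 'z': 63}
`mapping["y"] = 147` → mapping = {'y': 147, 'x': 57, 'z': 63}
`value = mapping["y"]` → value = 147
So value = 147

Answer: 147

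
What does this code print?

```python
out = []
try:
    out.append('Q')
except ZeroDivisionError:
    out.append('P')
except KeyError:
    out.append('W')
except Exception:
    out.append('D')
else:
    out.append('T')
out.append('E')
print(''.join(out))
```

Execution trace: 'Q' (try body, no exception) → 'T' (else) → 'E' (after the try/except). Output: QTE

Answer: QTE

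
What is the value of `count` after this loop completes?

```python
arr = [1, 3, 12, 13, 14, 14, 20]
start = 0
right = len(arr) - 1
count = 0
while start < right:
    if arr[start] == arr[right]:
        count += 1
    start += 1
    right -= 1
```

Count matching pairs from ends
`count` takes the values: 0

Answer: 0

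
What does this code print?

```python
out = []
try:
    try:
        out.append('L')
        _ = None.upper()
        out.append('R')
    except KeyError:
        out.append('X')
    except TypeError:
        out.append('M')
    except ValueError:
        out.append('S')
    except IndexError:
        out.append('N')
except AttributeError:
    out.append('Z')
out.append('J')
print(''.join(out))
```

Execution trace: 'L' (try body) → 'Z' (outer except AttributeError) → 'J' (after the try/except). Output: LZJ

Answer: LZJ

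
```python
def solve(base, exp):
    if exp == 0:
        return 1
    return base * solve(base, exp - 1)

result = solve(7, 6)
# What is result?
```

solve(7, 6) = 7 * 7 * 7 * 7 * 7 * 7 = 117649

Answer: 117649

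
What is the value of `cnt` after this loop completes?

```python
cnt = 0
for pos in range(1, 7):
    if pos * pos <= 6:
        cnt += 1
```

Count numbers where pos² ≤ 6
`cnt` takes the values: 0 → 1 → 2

Answer: 2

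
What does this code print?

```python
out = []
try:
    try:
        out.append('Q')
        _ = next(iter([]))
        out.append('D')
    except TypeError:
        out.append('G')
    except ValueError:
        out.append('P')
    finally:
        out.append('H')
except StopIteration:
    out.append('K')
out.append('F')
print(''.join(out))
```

Execution trace: 'Q' (inner try body) → 'H' (inner finally) → 'K' (outer except StopIteration) → 'F' (after the try/except). Output: QHKF

Answer: QHKF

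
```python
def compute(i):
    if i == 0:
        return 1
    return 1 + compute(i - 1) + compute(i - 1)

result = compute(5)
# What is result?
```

compute(i) = 1 + 2·compute(i-1), compute(0)=1. Closed form: (1+1)·2^5 - 1 = 63.

Answer: 63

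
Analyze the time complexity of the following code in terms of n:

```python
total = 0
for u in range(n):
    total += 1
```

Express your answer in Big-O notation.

Each loop level contributes: n. Multiplying the contributions gives O(n).

Answer: O(n)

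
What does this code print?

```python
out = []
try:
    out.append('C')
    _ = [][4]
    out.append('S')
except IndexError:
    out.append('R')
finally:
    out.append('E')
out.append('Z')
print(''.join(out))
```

Execution trace: 'C' (try body) → 'R' (except IndexError) → 'E' (finally) → 'Z' (after the try/except). Output: CREZ

Answer: CREZ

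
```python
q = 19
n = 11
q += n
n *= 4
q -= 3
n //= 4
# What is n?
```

Trace:
`q = 19` → q = 19
`n = 11` → n = 11
`q += n` → q = 30
`n *= 4` → n = 44
`q -= 3` → q = 27
`n //= 4` → n = 11
So n = 11

Answer: 11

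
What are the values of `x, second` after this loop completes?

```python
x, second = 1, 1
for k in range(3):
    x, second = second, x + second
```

Fibonacci: after 3 iterations
`x, second` takes the values: (1, 1) → (1, 2) → (2, 3) → (3, 5)

Answer: 3, 5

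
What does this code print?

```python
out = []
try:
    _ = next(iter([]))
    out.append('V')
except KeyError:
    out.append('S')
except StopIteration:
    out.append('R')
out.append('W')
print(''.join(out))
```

Execution trace: 'R' (except StopIteration) → 'W' (after the try/except). Output: RW

Answer: RW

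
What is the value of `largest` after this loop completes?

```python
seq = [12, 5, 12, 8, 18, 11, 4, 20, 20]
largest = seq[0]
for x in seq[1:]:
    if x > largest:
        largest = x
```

Maximum of [12, 5, 12, 8, 18, 11, 4, 20, 20]
`largest` takes the values: 12 → 18 → 20

Answer: 20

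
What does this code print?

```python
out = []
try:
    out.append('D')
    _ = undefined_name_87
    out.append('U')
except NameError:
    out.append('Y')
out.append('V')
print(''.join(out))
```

Execution trace: 'D' (try body) → 'Y' (except NameError) → 'V' (after the try/except). Output: DYV

Answer: DYV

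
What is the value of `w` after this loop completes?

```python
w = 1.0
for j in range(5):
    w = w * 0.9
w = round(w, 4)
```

Exponential decay: 1.0 * 0.9^5
`w` takes the values: 1.0 → 0.9 → 0.81 → 0.729 → 0.6561 → 0.59049 → 0.5905

Answer: 0.5905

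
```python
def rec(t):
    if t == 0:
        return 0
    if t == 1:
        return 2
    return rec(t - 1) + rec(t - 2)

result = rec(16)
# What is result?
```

Build up from base cases: rec(0)=0, rec(1)=2, rec(2)=2, rec(3)=4, rec(4)=6, rec(5)=10, rec(6)=16, ..., rec(16)=1974

Answer: 1974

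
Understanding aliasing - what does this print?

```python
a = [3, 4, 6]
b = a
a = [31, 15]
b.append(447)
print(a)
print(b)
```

Key concept: rebinding vs mutation: a is rebound to a new list, b still points at the original.
Step by step:
`a = [3, 4, 6]` → a = [3, 4, 6]
`b = a` → b = [3, 4, 6] (same object as a)
`a = [31, 15]` → a = [31, 15]
`b.append(447)` → b = [3, 4, 6, 447]
`print(a)` → prints [31, 15]
`print(b)` → prints [3, 4, 6, 447]

Answer:
[31, 15]
[3, 4, 6, 447]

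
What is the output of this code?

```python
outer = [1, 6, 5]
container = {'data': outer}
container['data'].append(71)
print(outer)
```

Key concept: dict holds reference to list.
Step by step:
`outer = [1, 6, 5]` → outer = [1, 6, 5]
`container = {'data': outer}` → container = {'data': [1, 6, 5]}
`container['data'].append(71)` → outer = [1, 6, 5, 71]; container = {'data': [1, 6, 5, 71]}
`print(outer)` → prints [1, 6, 5, 71]

Answer: [1, 6, 5, 71]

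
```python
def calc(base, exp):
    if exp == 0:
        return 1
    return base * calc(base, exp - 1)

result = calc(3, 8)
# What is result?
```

calc(3, 8) = 3 * 3 * 3 * 3 * 3 * 3 * 3 * 3 = 6561

Answer: 6561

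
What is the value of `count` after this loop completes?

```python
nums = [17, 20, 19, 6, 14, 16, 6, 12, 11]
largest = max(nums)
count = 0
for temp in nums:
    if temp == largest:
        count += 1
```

Count of max value 20 in [17, 20, 19, 6, 14, 16, 6, 12, 11]
`count` takes the values: 0 → 1

Answer: 1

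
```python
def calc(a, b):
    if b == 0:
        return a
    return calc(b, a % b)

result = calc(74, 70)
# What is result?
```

calc(74, 70) -> calc(70, 4) -> calc(4, 2) -> calc(2, 0) -> 2

Answer: 2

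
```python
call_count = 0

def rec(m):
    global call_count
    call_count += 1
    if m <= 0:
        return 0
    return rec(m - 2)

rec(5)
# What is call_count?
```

Linear recursion stepping by 2: 4 calls from m=5 down to ≤0.

Answer: 4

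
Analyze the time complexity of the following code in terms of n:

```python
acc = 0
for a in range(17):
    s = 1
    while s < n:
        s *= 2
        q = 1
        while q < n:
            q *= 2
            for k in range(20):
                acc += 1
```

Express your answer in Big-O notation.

Each loop level contributes: 1 × log n × log n × 1. Multiplying the contributions gives O(log² n).

Answer: O(log² n)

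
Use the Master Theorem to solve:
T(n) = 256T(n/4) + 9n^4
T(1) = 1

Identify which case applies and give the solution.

a=256, b=4, f(n)=9n^4. log_4(256) = 4. Since c=4 = 4, Case 2 applies: T(n) = Θ(n^log_b(a) · log n) = O(n^4 log n).

Answer: O(n^4 log n) - Case 2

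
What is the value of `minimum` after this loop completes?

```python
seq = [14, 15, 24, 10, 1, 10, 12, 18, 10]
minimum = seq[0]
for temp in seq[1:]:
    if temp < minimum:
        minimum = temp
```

Minimum of [14, 15, 24, 10, 1, 10, 12, 18, 10]
`minimum` takes the values: 14 → 10 → 1

Answer: 1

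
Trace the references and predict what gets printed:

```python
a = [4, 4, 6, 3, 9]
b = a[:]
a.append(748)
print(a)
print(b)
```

Key concept: slice [:] creates copy.
Step by step:
`a = [4, 4, 6, 3, 9]` → a = [4, 4, 6, 3, 9]
`b = a[:]` → b = [4, 4, 6, 3, 9]
`a.append(748)` → a = [4, 4, 6, 3, 9, 748]
`print(a)` → prints [4, 4, 6, 3, 9, 748]
`print(b)` → prints [4, 4, 6, 3, 9]

Answer:
[4, 4, 6, 3, 9, 748]
[4, 4, 6, 3, 9]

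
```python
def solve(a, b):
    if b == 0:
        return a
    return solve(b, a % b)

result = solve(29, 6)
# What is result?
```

solve(29, 6) -> solve(6, 5) -> solve(5, 1) -> solve(1, 0) -> 1

Answer: 1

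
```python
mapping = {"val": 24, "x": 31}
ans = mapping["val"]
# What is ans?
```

Trace:
`mapping = {"val": 24, "x": 31}` → mapping = {'val': 24, 'x': 31}
`ans = mapping["val"]` → ans = 24
So ans = 24

Answer: 24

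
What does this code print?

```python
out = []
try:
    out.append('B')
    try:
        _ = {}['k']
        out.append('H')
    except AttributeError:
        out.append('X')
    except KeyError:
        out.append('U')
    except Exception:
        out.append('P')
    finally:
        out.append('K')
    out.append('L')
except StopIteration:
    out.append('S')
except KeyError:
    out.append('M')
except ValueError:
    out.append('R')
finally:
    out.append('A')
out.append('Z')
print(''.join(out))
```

Execution trace: 'B' (try body) → 'U' (inner except KeyError) → 'K' (inner finally) → 'L' (try body, no exception) → 'A' (finally) → 'Z' (after the try/except). Output: BUKLAZ

Answer: BUKLAZ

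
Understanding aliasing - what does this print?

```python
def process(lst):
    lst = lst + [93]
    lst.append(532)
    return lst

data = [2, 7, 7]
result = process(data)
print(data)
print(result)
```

Key concept: rebinding parameter vs mutation.
Step by step:
`data = [2, 7, 7]` → data = [2, 7, 7]
`result = process(data)` → result = [2, 7, 7, 93, 532]
`print(data)` → prints [2, 7, 7]
`print(result)` → prints [2, 7, 7, 93, 532]

Answer:
[2, 7, 7]
[2, 7, 7, 93, 532]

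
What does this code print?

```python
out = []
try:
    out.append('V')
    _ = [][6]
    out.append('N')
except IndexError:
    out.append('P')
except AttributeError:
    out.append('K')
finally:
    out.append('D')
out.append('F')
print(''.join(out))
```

Execution trace: 'V' (try body) → 'P' (except IndexError) → 'D' (finally) → 'F' (after the try/except). Output: VPDF

Answer: VPDF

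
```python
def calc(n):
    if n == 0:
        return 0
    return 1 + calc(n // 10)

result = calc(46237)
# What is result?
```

Count of digits of 46237: 5

Answer: 5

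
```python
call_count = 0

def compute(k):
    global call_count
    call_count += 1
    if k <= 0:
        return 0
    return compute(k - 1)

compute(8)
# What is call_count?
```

Linear recursion stepping by 1: 9 calls from k=8 down to ≤0.

Answer: 9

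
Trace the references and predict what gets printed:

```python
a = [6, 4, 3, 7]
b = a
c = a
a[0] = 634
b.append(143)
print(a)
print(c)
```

Key concept: multiple aliases.
Step by step:
`a = [6, 4, 3, 7]` → a = [6, 4, 3, 7]
`b = a` → b = [6, 4, 3, 7] (same object as a)
`c = a` → c = [6, 4, 3, 7] (same object as a, b)
`a[0] = 634` → a = [634, 4, 3, 7] (same object as b, c); b = [634, 4, 3, 7] (same object as a, c); c = [634, 4, 3, 7] (same object as a, b)
`b.append(143)` → a = [634, 4, 3, 7, 143] (same object as b, c); b = [634, 4, 3, 7, 143] (same object as a, c); c = [634, 4, 3, 7, 143] (same object as a, b)
`print(a)` → prints [634, 4, 3, 7, 143]
`print(c)` → prints [634, 4, 3, 7, 143]

Answer:
[634, 4, 3, 7, 143]
[634, 4, 3, 7, 143]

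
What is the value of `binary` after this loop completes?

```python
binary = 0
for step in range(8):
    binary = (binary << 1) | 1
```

Build 8 consecutive 1-bits: 0b11111111
`binary` takes the values: 0 → 1 → 3 → 7 → 15 → 31 → 63 → 127 → 255

Answer: 255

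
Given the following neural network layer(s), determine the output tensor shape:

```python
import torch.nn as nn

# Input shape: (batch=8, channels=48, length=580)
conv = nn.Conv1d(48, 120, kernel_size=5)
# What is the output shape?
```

Input: (8, 48, 580) -> Output: (8, 120, 576)

Answer: (8, 120, 576)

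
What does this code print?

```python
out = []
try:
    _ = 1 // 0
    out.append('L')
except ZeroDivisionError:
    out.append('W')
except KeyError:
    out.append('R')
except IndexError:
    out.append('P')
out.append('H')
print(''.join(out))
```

Execution trace: 'W' (except ZeroDivisionError) → 'H' (after the try/except). Output: WH

Answer: WH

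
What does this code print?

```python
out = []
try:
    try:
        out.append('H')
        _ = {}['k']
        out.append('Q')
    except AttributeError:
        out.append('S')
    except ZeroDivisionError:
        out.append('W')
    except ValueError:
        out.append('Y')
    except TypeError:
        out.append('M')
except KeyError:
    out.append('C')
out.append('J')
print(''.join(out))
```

Execution trace: 'H' (try body) → 'C' (outer except KeyError) → 'J' (after the try/except). Output: HCJ

Answer: HCJ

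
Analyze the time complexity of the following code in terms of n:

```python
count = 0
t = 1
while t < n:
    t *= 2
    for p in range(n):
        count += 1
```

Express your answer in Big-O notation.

Each loop level contributes: log n × n. Multiplying the contributions gives O(n log n).

Answer: O(n log n)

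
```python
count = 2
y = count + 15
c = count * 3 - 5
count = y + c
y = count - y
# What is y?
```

Trace:
`count = 2` → count = 2
`y = count + 15` → y = 17
`c = count * 3 - 5` → c = 1
`count = y + c` → count = 18
`y = count - y` → y = 1
So y = 1

Answer: 1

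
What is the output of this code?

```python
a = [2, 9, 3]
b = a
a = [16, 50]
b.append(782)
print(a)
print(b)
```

Key concept: rebinding vs mutation: a is rebound to a new list, b still points at the original.
Step by step:
`a = [2, 9, 3]` → a = [2, 9, 3]
`b = a` → b = [2, 9, 3] (same object as a)
`a = [16, 50]` → a = [16, 50]
`b.append(782)` → b = [2, 9, 3, 782]
`print(a)` → prints [16, 50]
`print(b)` → prints [2, 9, 3, 782]

Answer:
[16, 50]
[2, 9, 3, 782]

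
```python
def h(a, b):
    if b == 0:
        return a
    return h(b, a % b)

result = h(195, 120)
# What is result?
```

h(195, 120) -> h(120, 75) -> h(75, 45) -> h(45, 30) -> h(30, 15) -> h(15, 0) -> 15

Answer: 15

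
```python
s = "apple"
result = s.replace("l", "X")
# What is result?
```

Trace:
`s = "apple"` → s = 'apple'
`result = s.replace("l", "X")` → result = 'appXe'
So result = 'appXe'

Answer: 'appXe'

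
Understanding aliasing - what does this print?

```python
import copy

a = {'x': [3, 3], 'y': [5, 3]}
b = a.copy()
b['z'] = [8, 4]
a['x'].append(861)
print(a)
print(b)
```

Key concept: shallow copy of dict with mutable values.
Step by step:
`a = {'x': [3, 3], 'y': [5, 3]}` → a = {'x': [3, 3], 'y': [5, 3]}
`b = a.copy()` → b = {'x': [3, 3], 'y': [5, 3]}
`b['z'] = [8, 4]` → b = {'x': [3, 3], 'y': [5, 3], 'z': [8, 4]}
`a['x'].append(861)` → a = {'x': [3, 3, 861], 'y': [5, 3]}; b = {'x': [3, 3, 861], 'y': [5, 3], 'z': [8, 4]}
`print(a)` → prints {'x': [3, 3, 861], 'y': [5, 3]}
`print(b)` → prints {'x': [3, 3, 861], 'y': [5, 3], 'z': [8, 4]}

Answer:
{'x': [3, 3, 861], 'y': [5, 3]}
{'x': [3, 3, 861], 'y': [5, 3], 'z': [8, 4]}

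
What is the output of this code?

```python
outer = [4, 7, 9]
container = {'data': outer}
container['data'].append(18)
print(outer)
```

Key concept: dict holds reference to list.
Step by step:
`outer = [4, 7, 9]` → outer = [4, 7, 9]
`container = {'data': outer}` → container = {'data': [4, 7, 9]}
`container['data'].append(18)` → outer = [4, 7, 9, 18]; container = {'data': [4, 7, 9, 18]}
`print(outer)` → prints [4, 7, 9, 18]

Answer: [4, 7, 9, 18]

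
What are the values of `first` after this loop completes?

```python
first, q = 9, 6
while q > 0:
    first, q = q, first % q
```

GCD of 9 and 6
`first` takes the values: 9 → 6 → 3

Answer: 3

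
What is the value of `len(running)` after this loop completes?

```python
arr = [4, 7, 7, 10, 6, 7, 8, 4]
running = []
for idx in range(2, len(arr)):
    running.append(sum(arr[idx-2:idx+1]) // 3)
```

Number of 3-element averages
`running` takes the values: [] → [6] → [6, 8] → [6, 8, 7] → [6, 8, 7, 7] → [6, 8, 7, 7, 7] → [6, 8, 7, 7, 7, 6]
So `len(running)` = 6

Answer: 6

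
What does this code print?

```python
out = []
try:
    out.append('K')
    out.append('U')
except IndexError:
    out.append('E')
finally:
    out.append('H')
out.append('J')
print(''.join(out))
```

Execution trace: 'K' (try body) → 'U' (try body, no exception) → 'H' (finally) → 'J' (after the try/except). Output: KUHJ

Answer: KUHJ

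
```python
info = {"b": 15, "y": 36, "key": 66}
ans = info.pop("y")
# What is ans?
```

Trace:
`info = {"b": 15, "y": 36, "key": 66}` → info = {'b': 15, 'y': 36, 'key': 66}
`ans = info.pop("y")` → info = {'b': 15, 'key': 66}; ans = 36
So ans = 36

Answer: 36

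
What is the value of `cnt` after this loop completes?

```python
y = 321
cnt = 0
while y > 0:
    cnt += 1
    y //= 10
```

Count digits by repeated division by 10
`cnt` takes the values: 0 → 1 → 2 → 3

Answer: 3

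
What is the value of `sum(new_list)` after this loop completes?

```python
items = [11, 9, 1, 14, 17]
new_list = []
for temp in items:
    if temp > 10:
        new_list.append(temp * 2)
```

Sum of doubled values > 10
`new_list` takes the values: [] → [22] → [22, 28] → [22, 28, 34]
So `sum(new_list)` = 84

Answer: 84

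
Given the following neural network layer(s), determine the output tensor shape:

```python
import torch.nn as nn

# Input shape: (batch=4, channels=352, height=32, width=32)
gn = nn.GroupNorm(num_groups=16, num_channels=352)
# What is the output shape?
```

Input: (4, 352, 32, 32) -> Output: (4, 352, 32, 32)

Answer: (4, 352, 32, 32)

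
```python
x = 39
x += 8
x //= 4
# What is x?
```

Trace:
`x = 39` → x = 39
`x += 8` → x = 47
`x //= 4` → x = 11
So x = 11

Answer: 11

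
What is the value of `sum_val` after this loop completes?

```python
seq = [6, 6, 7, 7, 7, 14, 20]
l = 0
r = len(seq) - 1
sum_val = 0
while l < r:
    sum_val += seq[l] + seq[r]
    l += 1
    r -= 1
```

Sum of pairs from ends
`sum_val` takes the values: 0 → 26 → 46 → 60

Answer: 60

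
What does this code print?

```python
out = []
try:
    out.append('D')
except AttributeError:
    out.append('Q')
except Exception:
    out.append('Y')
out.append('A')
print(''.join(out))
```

Execution trace: 'D' (try body, no exception) → 'A' (after the try/except). Output: DA

Answer: DA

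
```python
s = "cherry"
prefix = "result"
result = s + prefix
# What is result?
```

Trace:
`s = "cherry"` → s = 'cherry'
`prefix = "result"` → prefix = 'result'
`result = s + prefix` → result = 'cherryresult'
So result = 'cherryresult'

Answer: 'cherryresult'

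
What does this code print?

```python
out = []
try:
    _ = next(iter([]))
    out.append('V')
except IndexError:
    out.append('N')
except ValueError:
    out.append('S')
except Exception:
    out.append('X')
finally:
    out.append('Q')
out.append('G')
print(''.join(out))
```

Execution trace: 'X' (except Exception) → 'Q' (finally) → 'G' (after the try/except). Output: XQG

Answer: XQG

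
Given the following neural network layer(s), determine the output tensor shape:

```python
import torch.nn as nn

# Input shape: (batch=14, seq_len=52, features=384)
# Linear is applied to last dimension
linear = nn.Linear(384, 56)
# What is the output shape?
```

Input: (14, 52, 384) -> Output: (14, 52, 56)

Answer: (14, 52, 56)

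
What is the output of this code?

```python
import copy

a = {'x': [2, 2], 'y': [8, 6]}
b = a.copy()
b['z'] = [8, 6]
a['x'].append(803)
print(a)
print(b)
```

Key concept: shallow copy of dict with mutable values.
Step by step:
`a = {'x': [2, 2], 'y': [8, 6]}` → a = {'x': [2, 2], 'y': [8, 6]}
`b = a.copy()` → b = {'x': [2, 2], 'y': [8, 6]}
`b['z'] = [8, 6]` → b = {'x': [2, 2], 'y': [8, 6], 'z': [8, 6]}
`a['x'].append(803)` → a = {'x': [2, 2, 803], 'y': [8, 6]}; b = {'x': [2, 2, 803], 'y': [8, 6], 'z': [8, 6]}
`print(a)` → prints {'x': [2, 2, 803], 'y': [8, 6]}
`print(b)` → prints {'x': [2, 2, 803], 'y': [8, 6], 'z': [8, 6]}

Answer:
{'x': [2, 2, 803], 'y': [8, 6]}
{'x': [2, 2, 803], 'y': [8, 6], 'z': [8, 6]}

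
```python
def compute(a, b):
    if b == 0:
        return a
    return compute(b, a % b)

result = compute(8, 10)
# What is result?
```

compute(8, 10) -> compute(10, 8) -> compute(8, 2) -> compute(2, 0) -> 2

Answer: 2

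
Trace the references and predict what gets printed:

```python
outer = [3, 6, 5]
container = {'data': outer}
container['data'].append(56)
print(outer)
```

Key concept: dict holds reference to list.
Step by step:
`outer = [3, 6, 5]` → outer = [3, 6, 5]
`container = {'data': outer}` → container = {'data': [3, 6, 5]}
`container['data'].append(56)` → outer = [3, 6, 5, 56]; container = {'data': [3, 6, 5, 56]}
`print(outer)` → prints [3, 6, 5, 56]

Answer: [3, 6, 5, 56]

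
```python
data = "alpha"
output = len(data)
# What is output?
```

Trace:
`data = "alpha"` → data = 'alpha'
`output = len(data)` → output = 5
So output = 5

Answer: 5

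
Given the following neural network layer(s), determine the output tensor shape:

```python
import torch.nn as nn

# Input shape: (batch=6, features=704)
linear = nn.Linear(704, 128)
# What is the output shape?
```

Input: (6, 704) -> Output: (6, 128)

Answer: (6, 128)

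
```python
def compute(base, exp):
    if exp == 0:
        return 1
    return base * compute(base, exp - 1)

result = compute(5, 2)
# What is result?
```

compute(5, 2) = 5 * 5 = 25

Answer: 25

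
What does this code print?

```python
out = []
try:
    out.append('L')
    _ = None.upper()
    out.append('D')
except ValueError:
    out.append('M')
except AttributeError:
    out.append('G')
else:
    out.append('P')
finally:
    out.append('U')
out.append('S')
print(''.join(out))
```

Execution trace: 'L' (try body) → 'G' (except AttributeError) → 'U' (finally) → 'S' (after the try/except). Output: LGUS

Answer: LGUS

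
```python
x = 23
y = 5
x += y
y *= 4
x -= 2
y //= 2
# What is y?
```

Trace:
`x = 23` → x = 23
`y = 5` → y = 5
`x += y` → x = 28
`y *= 4` → y = 20
`x -= 2` → x = 26
`y //= 2` → y = 10
So y = 10

Answer: 10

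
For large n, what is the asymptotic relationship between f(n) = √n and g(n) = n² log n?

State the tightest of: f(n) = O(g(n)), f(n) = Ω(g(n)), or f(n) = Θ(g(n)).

√n vs n² log n: f(n) = O(g(n)) but not Ω(g(n)) — n² log n grows strictly faster than √n.

Answer: f(n) = O(g(n)) but not Ω(g(n)) — n² log n grows strictly faster than √n.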